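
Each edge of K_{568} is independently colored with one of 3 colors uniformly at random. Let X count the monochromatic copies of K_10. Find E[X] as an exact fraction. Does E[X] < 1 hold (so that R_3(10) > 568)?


E[X] = C(568, 10) · 3^{1 − 45} = 889446337783744949208 · 3^{−44} = 889446337783744949208/984770902183611232881.
As a reduced fraction: E[X] = 98827370864860549912/109418989131512359209 ≈ 0.9032013.
Is E[X] < 1? YES.
Since E[X] < 1, there exists a 3-coloring of K_{568} with no monochromatic K_10; hence R_3(10) > 568.

E[X] = 98827370864860549912/109418989131512359209 ≈ 0.9032013; E[X] < 1, so R_3(10) > 568.


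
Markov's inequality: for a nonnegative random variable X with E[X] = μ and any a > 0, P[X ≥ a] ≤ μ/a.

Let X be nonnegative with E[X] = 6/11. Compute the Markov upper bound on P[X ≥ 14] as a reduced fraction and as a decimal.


μ = E[X] = 6/11, a = 14.
Markov: P[X ≥ 14] ≤ μ/a = (6/11)/14 = 3/77.
Numerically: ≈ 0.0390.
(Since a = 14 > μ = 0.5455, the bound 3/77 is < 1 and informative.)

P[X ≥ 14] ≤ 3/77 ≈ 0.0390.


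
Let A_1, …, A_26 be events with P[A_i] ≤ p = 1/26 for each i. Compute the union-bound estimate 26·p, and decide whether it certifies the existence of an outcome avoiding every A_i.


Union bound: P[∪_{i=1}^{26} A_i] ≤ Σ_i P[A_i] ≤ 26·p = 26·(1/26) = 1.
Numerically: 1 ≈ 1.0000.
Is 1 < 1? NO.
Since the bound 1 is ≥ 1, the union bound is uninformative here; it does NOT by itself certify existence.

26·p = 1 ≈ 1.0000; existence NOT certified by the union bound.


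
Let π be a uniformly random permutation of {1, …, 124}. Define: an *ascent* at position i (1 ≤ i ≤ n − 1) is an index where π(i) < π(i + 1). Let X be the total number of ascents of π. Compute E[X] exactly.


Write X = Σ X_I over i = 1, …, 123, with X_I the indicator of one ascent.
There are 123 indicators.
For each fixed i, the pair (π(i), π(i+1)) is a uniformly random ordered pair of distinct values from {1, …, 124}; by symmetry P[π(i) < π(i+1)] = 1/2.
By linearity: E[X] = 123 · (1/2) = (124 − 1) · (1/2) = 123/2 ≈ 61.500.

E[X] = 123/2 = 61.500.


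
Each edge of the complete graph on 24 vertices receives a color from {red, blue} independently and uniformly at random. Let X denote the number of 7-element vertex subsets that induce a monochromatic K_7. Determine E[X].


Let X = Σ_S X_S over the C(24, 7) = 346104 subsets S of size 7, where X_S = 1 if the K_7 on S is monochromatic.
For a fixed S, the K_7 on S has C(7, 2) = 21 edges. P[all 21 edges red] = (1/2)^21, and likewise for blue, so P[monochromatic] = 2·(1/2)^21 = 2^{1 − 21} = 1/1048576.
By linearity: E[X] = C(24, 7) · 2^{1 − 21} = 346104 · 1/1048576 = 43263/131072.
Numerically: E[X] ≈ 0.3301.

E[X] = C(24,7)·2^(1−C(7,2)) = 43263/131072 ≈ 0.3301.


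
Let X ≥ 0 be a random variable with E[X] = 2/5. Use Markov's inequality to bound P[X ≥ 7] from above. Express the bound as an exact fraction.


μ = E[X] = 2/5, a = 7.
Markov: P[X ≥ 7] ≤ μ/a = (2/5)/7 = 2/35.
Numerically: ≈ 0.05714.
(Since a = 7 > μ = 0.40000, the bound 2/35 is < 1 and informative.)

P[X ≥ 7] ≤ 2/35 ≈ 0.05714.


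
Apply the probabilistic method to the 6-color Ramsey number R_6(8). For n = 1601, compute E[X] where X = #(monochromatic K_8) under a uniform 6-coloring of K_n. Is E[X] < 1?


E[X] = C(1601, 8) · 6^{1 − 28} = 1051968746851785076600 · 6^{−27} = 1051968746851785076600/1023490369077469249536.
As a reduced fraction: E[X] = 131496093356473134575/127936296134683656192 ≈ 1.02782.
Is E[X] < 1? NO.
Since E[X] ≥ 1, the first-moment bound is inconclusive at n = 1601; it does NOT by itself certify R_6(8) > 1601.

E[X] = 131496093356473134575/127936296134683656192 ≈ 1.02782; E[X] ≥ 1; first-moment method inconclusive here.


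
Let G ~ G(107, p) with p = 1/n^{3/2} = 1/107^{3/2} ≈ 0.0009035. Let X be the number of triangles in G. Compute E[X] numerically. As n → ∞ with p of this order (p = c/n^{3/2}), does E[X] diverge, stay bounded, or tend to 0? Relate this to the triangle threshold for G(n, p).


Number of potential triangles: C(107, 3) = 198485.
Each occurs with probability p³ ≈ (0.0009035)³ ≈ 7.375186e-10.
By linearity: E[X] = C(107, 3)·p³ ≈ 198485 · 7.375186e-10 ≈ 0.0001.
Since α = 3/2 > 1, p = c/n^{3/2} = o(1/n) is below the triangle threshold p ~ 1/n. Asymptotically E[X] ~ (c³/6)·n^{3(1−α)} = (1³/6)·n^{-1.5} → 0, so by Markov's inequality G has no triangles w.h.p.

E[X] ≈ 0.0001; in regime p = Θ(1/n^{3/2}) E[X] tends to 0 (below the triangle threshold p ~ 1/n).


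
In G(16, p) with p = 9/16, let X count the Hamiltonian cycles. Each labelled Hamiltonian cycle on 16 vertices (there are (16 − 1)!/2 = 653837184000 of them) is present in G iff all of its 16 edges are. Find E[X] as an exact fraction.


K_16 has (16 − 1)!/2 = 653837184000 labelled Hamiltonian cycles.
For each such Hamiltonian cycle H, let X_H = 1 if all 16 edges of H are present in G. Then P[X_H = 1] = p^{16} = (9/16)^{16} = 1853020188851841/18446744073709551616.
Summing the indicators: E[X] = Σ_H E[X_H] = 653837184000 · p^{16} = 653837184000 · 1853020188851841/18446744073709551616 = 1183177248216831945952875/18014398509481984.
Numerically: E[X] ≈ 6.56795e+07.

E[X] = 653837184000 · (9/16)^{16} = 1183177248216831945952875/18014398509481984 ≈ 6.56795e+07.


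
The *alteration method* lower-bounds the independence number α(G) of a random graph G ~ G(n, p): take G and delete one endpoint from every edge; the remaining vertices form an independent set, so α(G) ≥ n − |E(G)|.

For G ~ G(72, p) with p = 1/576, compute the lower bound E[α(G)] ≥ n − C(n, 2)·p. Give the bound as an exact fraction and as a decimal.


E[|E(G)|] = C(72, 2)·p = 2556 · (1/576) = 71/16.
E[α(G)] ≥ n − E[|E(G)|] = 72 − 71/16 = 1081/16.
Numerically: ≈ 67.5625.
(This is only a lower bound; the true E[α(G)] may be larger.)

E[α(G)] ≥ 1081/16 ≈ 67.5625.


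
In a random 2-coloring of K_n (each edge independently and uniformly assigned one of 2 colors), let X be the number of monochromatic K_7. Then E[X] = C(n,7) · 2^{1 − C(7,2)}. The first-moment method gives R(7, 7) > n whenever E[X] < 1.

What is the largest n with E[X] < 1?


We need C(n, 7) · 2^{1 − 21} < 1, i.e. C(n, 7) < 2^{21 − 1} = 1048576.
Check values of n near the boundary:
  n = 25: C(25, 7) = 480700; 480700 < 1048576? YES
  n = 26: C(26, 7) = 657800; 657800 < 1048576? YES
  n = 27: C(27, 7) = 888030; 888030 < 1048576? YES
  n = 28: C(28, 7) = 1184040; 1184040 < 1048576? NO
  n = 29: C(29, 7) = 1560780; 1560780 < 1048576? NO
  n = 30: C(30, 7) = 2035800; 2035800 < 1048576? NO
The largest n with C(n, 7) < 1048576 is n = 27 (where E[X] = 444015/524288 ≈ 0.8469). Hence R(7, 7) > 27, i.e. R(7, 7) ≥ 28.

Largest n = 27; hence R(7, 7) > 27.


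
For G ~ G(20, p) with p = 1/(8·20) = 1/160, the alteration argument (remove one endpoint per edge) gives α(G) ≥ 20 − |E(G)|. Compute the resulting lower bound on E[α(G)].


E[|E(G)|] = C(20, 2)·p = 190 · (1/160) = 19/16.
E[α(G)] ≥ n − E[|E(G)|] = 20 − 19/16 = 301/16.
Numerically: ≈ 18.812500.
(This is only a lower bound; the true E[α(G)] may be larger.)

E[α(G)] ≥ 301/16 ≈ 18.812500.


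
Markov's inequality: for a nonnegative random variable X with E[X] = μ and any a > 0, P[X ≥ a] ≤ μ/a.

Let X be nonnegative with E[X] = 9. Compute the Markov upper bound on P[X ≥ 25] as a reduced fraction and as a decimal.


μ = E[X] = 9, a = 25.
Markov: P[X ≥ 25] ≤ μ/a = (9)/25 = 9/25.
Numerically: ≈ 0.36000.
(Since a = 25 > μ = 9.00000, the bound 9/25 is < 1 and informative.)

P[X ≥ 25] ≤ 9/25 ≈ 0.36000.


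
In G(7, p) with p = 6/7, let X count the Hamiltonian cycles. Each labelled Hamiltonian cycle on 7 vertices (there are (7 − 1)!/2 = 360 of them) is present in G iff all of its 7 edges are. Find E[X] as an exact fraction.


K_7 has (7 − 1)!/2 = 360 labelled Hamiltonian cycles.
For each such Hamiltonian cycle H, let X_H = 1 if all 7 edges of H are present in G. Then P[X_H = 1] = p^{7} = (6/7)^{7} = 279936/823543.
By linearity: E[X] = Σ_H E[X_H] = 360 · p^{7} = 360 · 279936/823543 = 100776960/823543.
Numerically: E[X] ≈ 122.37.

E[X] = 360 · (6/7)^{7} = 100776960/823543 ≈ 122.37.


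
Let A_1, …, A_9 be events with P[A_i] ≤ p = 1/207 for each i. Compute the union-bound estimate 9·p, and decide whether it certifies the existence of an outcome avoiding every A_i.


Union bound: P[∪_{i=1}^{9} A_i] ≤ Σ_i P[A_i] ≤ 9·p = 9·(1/207) = 1/23.
Numerically: 1/23 ≈ 0.043478.
Is 1/23 < 1? YES.
Since P[∪ A_i] ≤ 1/23 < 1, the complement has P[∩ A_i^c] ≥ 1 − 1/23 = 22/23 > 0, so some outcome avoids every A_i.

9·p = 1/23 ≈ 0.043478; existence CERTIFIED by the union bound.


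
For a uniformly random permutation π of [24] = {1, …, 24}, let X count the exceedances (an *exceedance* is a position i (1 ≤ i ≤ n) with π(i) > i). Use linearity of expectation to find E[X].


Write X = Σ_{i=1}^{24} X_i, where X_i = 1_{π(i) > i}.
For each fixed i, π(i) is uniform over {1, …, 24} (marginal of a uniform permutation), so P[π(i) > i] = (n − i)/n. Summing: Σ_{i=1}^{24} (n − i)/n = (0 + 1 + … + 23)/24 = 24(24 − 1)/(2·24) = (24 − 1)/2.
Hence E[X] = Σ_{i=1}^{24} (24 − i)/24 = 23/2 ≈ 11.500.

E[X] = 23/2 = 11.500.


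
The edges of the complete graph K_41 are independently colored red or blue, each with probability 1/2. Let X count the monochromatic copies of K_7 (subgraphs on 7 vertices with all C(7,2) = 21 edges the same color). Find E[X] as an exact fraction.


Let X = Σ_S X_S over the C(41, 7) = 22481940 subsets S of size 7, where X_S = 1 if the K_7 on S is monochromatic.
For a fixed S, the K_7 on S has C(7, 2) = 21 edges. P[all 21 edges red] = (1/2)^21, and likewise for blue, so P[monochromatic] = 2·(1/2)^21 = 2^{1 − 21} = 1/1048576.
By linearity: E[X] = C(41, 7) · 2^{1 − 21} = 22481940 · 1/1048576 = 5620485/262144.
Numerically: E[X] ≈ 21.4404.

E[X] = C(41,7)·2^(1−C(7,2)) = 5620485/262144 ≈ 21.4404.


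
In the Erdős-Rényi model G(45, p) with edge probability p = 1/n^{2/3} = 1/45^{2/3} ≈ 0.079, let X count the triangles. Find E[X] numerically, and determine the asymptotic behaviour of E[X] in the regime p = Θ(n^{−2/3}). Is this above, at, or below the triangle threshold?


Number of potential triangles: C(45, 3) = 14190.
Each occurs with probability p³ ≈ (0.079)³ ≈ 4.93827e-04.
By linearity: E[X] = C(45, 3)·p³ ≈ 14190 · 4.93827e-04 ≈ 7.007.
Since α = 2/3 < 1, p = c/n^{2/3} ≫ 1/n is above the triangle threshold p ~ 1/n. Asymptotically E[X] ~ (c³/6)·n^{3(1−α)} = (1³/6)·n^{1} → ∞; triangles are abundant w.h.p.

E[X] ≈ 7.007; in regime p = Θ(1/n^{2/3}) E[X] diverges (above the triangle threshold p ~ 1/n).


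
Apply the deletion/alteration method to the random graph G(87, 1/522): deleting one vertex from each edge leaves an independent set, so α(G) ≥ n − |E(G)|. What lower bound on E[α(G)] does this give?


E[|E(G)|] = C(87, 2)·p = 3741 · (1/522) = 43/6.
E[α(G)] ≥ n − E[|E(G)|] = 87 − 43/6 = 479/6.
Numerically: ≈ 79.833333.
(This is only a lower bound; the true E[α(G)] may be larger.)

E[α(G)] ≥ 479/6 ≈ 79.833333.


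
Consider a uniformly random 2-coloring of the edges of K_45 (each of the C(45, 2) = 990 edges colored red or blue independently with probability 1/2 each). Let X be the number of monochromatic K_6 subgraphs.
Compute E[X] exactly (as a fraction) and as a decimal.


Let X = Σ_S X_S over the C(45, 6) = 8145060 subsets S of size 6, where X_S = 1 if the K_6 on S is monochromatic.
For a fixed S, the K_6 on S has C(6, 2) = 15 edges. P[all 15 edges red] = (1/2)^15, and likewise for blue, so P[monochromatic] = 2·(1/2)^15 = 2^{1 − 15} = 1/16384.
By linearity: E[X] = C(45, 6) · 2^{1 − 15} = 8145060 · 1/16384 = 2036265/4096.
Numerically: E[X] ≈ 497.1350.

E[X] = C(45,6)·2^(1−C(6,2)) = 2036265/4096 ≈ 497.1350.


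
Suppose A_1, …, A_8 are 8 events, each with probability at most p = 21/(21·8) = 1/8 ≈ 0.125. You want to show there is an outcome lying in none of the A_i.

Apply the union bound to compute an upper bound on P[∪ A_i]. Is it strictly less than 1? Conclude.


Union bound: P[∪_{i=1}^{8} A_i] ≤ Σ_i P[A_i] ≤ 8·p = 8·(1/8) = 1.
Numerically: 1 ≈ 1.000.
Is 1 < 1? NO.
Since the bound 1 is ≥ 1, the union bound is uninformative here; it does NOT by itself certify existence.

8·p = 1 ≈ 1.000; existence NOT certified by the union bound.


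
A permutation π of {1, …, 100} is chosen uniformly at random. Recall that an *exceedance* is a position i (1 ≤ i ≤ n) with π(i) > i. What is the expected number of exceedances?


Write X = Σ_{i=1}^{100} X_i, where X_i = 1_{π(i) > i}.
For each fixed i, π(i) is uniform over {1, …, 100} (marginal of a uniform permutation), so P[π(i) > i] = (n − i)/n. Summing: Σ_{i=1}^{100} (n − i)/n = (0 + 1 + … + 99)/100 = 100(100 − 1)/(2·100) = (100 − 1)/2.
Hence E[X] = Σ_{i=1}^{100} (100 − i)/100 = 99/2 ≈ 49.500.

E[X] = 99/2 = 49.500.


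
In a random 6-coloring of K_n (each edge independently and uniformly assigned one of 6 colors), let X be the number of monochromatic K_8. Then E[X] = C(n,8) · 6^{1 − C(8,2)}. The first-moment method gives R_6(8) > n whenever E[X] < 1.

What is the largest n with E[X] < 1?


We need C(n, 8) · 6^{1 − 28} < 1, i.e. C(n, 8) < 6^{28 − 1} = 1023490369077469249536.
Check values of n near the boundary:
  n = 1593: C(1593, 8) = 1010555394551193970323; 1010555394551193970323 < 1023490369077469249536? YES
  n = 1594: C(1594, 8) = 1015652773590544255167; 1015652773590544255167 < 1023490369077469249536? YES
  n = 1595: C(1595, 8) = 1020772636343363633895; 1020772636343363633895 < 1023490369077469249536? YES
  n = 1596: C(1596, 8) = 1025915067760710553965; 1025915067760710553965 < 1023490369077469249536? NO
  n = 1597: C(1597, 8) = 1031080153060953275445; 1031080153060953275445 < 1023490369077469249536? NO
  n = 1598: C(1598, 8) = 1036267977730442348529; 1036267977730442348529 < 1023490369077469249536? NO
The largest n with C(n, 8) < 1023490369077469249536 is n = 1595 (where E[X] = 113419181815929292655/113721152119718805504 ≈ 0.99734). Hence R_6(8) > 1595, i.e. R_6(8) ≥ 1596.

Largest n = 1595; hence R_6(8) > 1595.


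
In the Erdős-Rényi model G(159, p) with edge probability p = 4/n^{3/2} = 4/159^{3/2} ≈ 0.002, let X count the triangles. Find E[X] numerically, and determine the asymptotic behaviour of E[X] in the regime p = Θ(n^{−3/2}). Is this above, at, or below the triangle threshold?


Number of potential triangles: C(159, 3) = 657359.
Each occurs with probability p³ ≈ (0.002)³ ≈ 7.94132e-09.
By linearity: E[X] = C(159, 3)·p³ ≈ 657359 · 7.94132e-09 ≈ 0.005.
Since α = 3/2 > 1, p = c/n^{3/2} = o(1/n) is below the triangle threshold p ~ 1/n. Asymptotically E[X] ~ (c³/6)·n^{3(1−α)} = (4³/6)·n^{-1.5} → 0, so by Markov's inequality G has no triangles w.h.p.

E[X] ≈ 0.005; in regime p = Θ(1/n^{3/2}) E[X] tends to 0 (below the triangle threshold p ~ 1/n).


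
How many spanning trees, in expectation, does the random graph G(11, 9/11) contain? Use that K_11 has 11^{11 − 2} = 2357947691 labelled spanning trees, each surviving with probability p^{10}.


K_11 has 11^{11 − 2} = 2357947691 labelled spanning trees.
For each such spanning tree H, let X_H = 1 if all 10 edges of H are present in G. Then P[X_H = 1] = p^{10} = (9/11)^{10} = 3486784401/25937424601.
By linearity of expectation: E[X] = Σ_H E[X_H] = 2357947691 · p^{10} = 2357947691 · 3486784401/25937424601 = 3486784401/11.
Numerically: E[X] ≈ 3.17e+08.

E[X] = 2357947691 · (9/11)^{10} = 3486784401/11 ≈ 3.17e+08.


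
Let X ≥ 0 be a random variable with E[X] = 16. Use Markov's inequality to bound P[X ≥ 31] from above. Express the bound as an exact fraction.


μ = E[X] = 16, a = 31.
Markov: P[X ≥ 31] ≤ μ/a = (16)/31 = 16/31.
Numerically: ≈ 0.5161.
(Since a = 31 > μ = 16.0000, the bound 16/31 is < 1 and informative.)

P[X ≥ 31] ≤ 16/31 ≈ 0.5161.


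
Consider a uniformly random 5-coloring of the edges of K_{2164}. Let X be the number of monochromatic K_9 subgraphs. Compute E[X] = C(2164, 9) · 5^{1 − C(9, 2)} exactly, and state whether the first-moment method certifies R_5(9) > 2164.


E[X] = C(2164, 9) · 5^{1 − 36} = 2820446946663120530187432 · 5^{−35} = 2820446946663120530187432/2910383045673370361328125.
As a reduced fraction: E[X] = 2820446946663120530187432/2910383045673370361328125 ≈ 0.9691.
Is E[X] < 1? YES.
Since E[X] < 1, there exists a 5-coloring of K_{2164} with no monochromatic K_9; hence R_5(9) > 2164.

E[X] = 2820446946663120530187432/2910383045673370361328125 ≈ 0.9691; E[X] < 1, so R_5(9) > 2164.


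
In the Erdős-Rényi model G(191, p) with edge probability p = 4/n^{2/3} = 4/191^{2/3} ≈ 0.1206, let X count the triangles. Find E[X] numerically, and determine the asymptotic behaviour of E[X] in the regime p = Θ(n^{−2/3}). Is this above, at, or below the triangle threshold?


Number of potential triangles: C(191, 3) = 1143135.
Each occurs with probability p³ ≈ (0.1206)³ ≈ 1.754338e-03.
By linearity: E[X] = C(191, 3)·p³ ≈ 1143135 · 1.754338e-03 ≈ 2005.4450.
Since α = 2/3 < 1, p = c/n^{2/3} ≫ 1/n is above the triangle threshold p ~ 1/n. Asymptotically E[X] ~ (c³/6)·n^{3(1−α)} = (4³/6)·n^{1} → ∞; triangles are abundant w.h.p.

E[X] ≈ 2005.4450; in regime p = Θ(1/n^{2/3}) E[X] diverges (above the triangle threshold p ~ 1/n).


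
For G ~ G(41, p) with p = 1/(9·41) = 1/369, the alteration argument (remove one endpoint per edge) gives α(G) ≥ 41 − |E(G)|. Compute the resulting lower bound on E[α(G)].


E[|E(G)|] = C(41, 2)·p = 820 · (1/369) = 20/9.
E[α(G)] ≥ n − E[|E(G)|] = 41 − 20/9 = 349/9.
Numerically: ≈ 38.778.
(This is only a lower bound; the true E[α(G)] may be larger.)

E[α(G)] ≥ 349/9 ≈ 38.778.


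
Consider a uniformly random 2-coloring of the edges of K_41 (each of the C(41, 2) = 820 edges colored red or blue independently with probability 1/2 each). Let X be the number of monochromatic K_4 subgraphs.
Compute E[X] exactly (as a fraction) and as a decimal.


Let X = Σ_S X_S over the C(41, 4) = 101270 subsets S of size 4, where X_S = 1 if the K_4 on S is monochromatic.
For a fixed S, the K_4 on S has C(4, 2) = 6 edges. P[all 6 edges red] = (1/2)^6, and likewise for blue, so P[monochromatic] = 2·(1/2)^6 = 2^{1 − 6} = 1/32.
By linearity: E[X] = C(41, 4) · 2^{1 − 6} = 101270 · 1/32 = 50635/16.
Numerically: E[X] ≈ 3164.688.

E[X] = C(41,4)·2^(1−C(4,2)) = 50635/16 ≈ 3164.688.


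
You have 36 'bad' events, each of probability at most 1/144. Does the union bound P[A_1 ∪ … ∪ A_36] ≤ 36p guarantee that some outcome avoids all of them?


Union bound: P[∪_{i=1}^{36} A_i] ≤ Σ_i P[A_i] ≤ 36·p = 36·(1/144) = 1/4.
Numerically: 1/4 ≈ 0.2500.
Is 1/4 < 1? YES.
Since P[∪ A_i] ≤ 1/4 < 1, the complement has P[∩ A_i^c] ≥ 1 − 1/4 = 3/4 > 0, so some outcome avoids every A_i.

36·p = 1/4 ≈ 0.2500; existence CERTIFIED by the union bound.


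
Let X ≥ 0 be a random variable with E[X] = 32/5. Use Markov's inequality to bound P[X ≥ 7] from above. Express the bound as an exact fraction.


μ = E[X] = 32/5, a = 7.
Markov: P[X ≥ 7] ≤ μ/a = (32/5)/7 = 32/35.
Numerically: ≈ 0.9143.
(Since a = 7 > μ = 6.4000, the bound 32/35 is < 1 and informative.)

P[X ≥ 7] ≤ 32/35 ≈ 0.9143.


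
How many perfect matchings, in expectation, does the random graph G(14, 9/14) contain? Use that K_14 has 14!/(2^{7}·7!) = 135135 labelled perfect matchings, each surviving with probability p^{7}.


K_14 has 14!/(2^{7}·7!) = 135135 labelled perfect matchings.
For each such perfect matching H, let X_H = 1 if all 7 edges of H are present in G. Then P[X_H = 1] = p^{7} = (9/14)^{7} = 4782969/105413504.
Summing the indicators: E[X] = Σ_H E[X_H] = 135135 · p^{7} = 135135 · 4782969/105413504 = 92335216545/15059072.
Numerically: E[X] ≈ 6131.5.

E[X] = 135135 · (9/14)^{7} = 92335216545/15059072 ≈ 6131.5.


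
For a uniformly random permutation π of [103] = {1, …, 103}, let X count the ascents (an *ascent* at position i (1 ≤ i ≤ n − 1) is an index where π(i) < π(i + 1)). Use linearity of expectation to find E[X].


Write X = Σ X_I over i = 1, …, 102, with X_I the indicator of one ascent.
There are 102 indicators.
For each fixed i, the pair (π(i), π(i+1)) is a uniformly random ordered pair of distinct values from {1, …, 103}; by symmetry P[π(i) < π(i+1)] = 1/2.
By linearity: E[X] = 102 · (1/2) = (103 − 1) · (1/2) = 51 ≈ 51.0000.

E[X] = 51 = 51.0000.


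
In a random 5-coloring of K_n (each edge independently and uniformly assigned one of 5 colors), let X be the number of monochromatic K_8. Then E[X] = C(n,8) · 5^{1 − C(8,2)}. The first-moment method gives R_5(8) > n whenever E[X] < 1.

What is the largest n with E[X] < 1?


We need C(n, 8) · 5^{1 − 28} < 1, i.e. C(n, 8) < 5^{28 − 1} = 7450580596923828125.
Check values of n near the boundary:
  n = 858: C(858, 8) = 7049584530256467771; 7049584530256467771 < 7450580596923828125? YES
  n = 859: C(859, 8) = 7115855595170747139; 7115855595170747139 < 7450580596923828125? YES
  n = 860: C(860, 8) = 7182671140665308145; 7182671140665308145 < 7450580596923828125? YES
  n = 861: C(861, 8) = 7250034996615275865; 7250034996615275865 < 7450580596923828125? YES
  n = 862: C(862, 8) = 7317951015318931845; 7317951015318931845 < 7450580596923828125? YES
  n = 863: C(863, 8) = 7386423071602617757; 7386423071602617757 < 7450580596923828125? YES
  n = 864: C(864, 8) = 7455455062926006708; 7455455062926006708 < 7450580596923828125? NO
  n = 865: C(865, 8) = 7525050909487743060; 7525050909487743060 < 7450580596923828125? NO
  n = 866: C(866, 8) = 7595214554331451620; 7595214554331451620 < 7450580596923828125? NO
The largest n with C(n, 8) < 7450580596923828125 is n = 863 (where E[X] = 7386423071602617757/7450580596923828125 ≈ 0.9913889). Hence R_5(8) > 863, i.e. R_5(8) ≥ 864.

Largest n = 863; hence R_5(8) > 863.


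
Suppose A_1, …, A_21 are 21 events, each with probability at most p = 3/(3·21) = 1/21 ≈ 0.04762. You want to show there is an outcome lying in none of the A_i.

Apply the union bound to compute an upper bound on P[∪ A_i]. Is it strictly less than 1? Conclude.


Union bound: P[∪_{i=1}^{21} A_i] ≤ Σ_i P[A_i] ≤ 21·p = 21·(1/21) = 1.
Numerically: 1 ≈ 1.00000.
Is 1 < 1? NO.
Since the bound 1 is ≥ 1, the union bound is uninformative here; it does NOT by itself certify existence.

21·p = 1 ≈ 1.00000; existence NOT certified by the union bound.


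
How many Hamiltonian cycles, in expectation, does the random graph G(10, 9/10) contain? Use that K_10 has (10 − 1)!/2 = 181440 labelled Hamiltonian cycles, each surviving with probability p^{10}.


K_10 has (10 − 1)!/2 = 181440 labelled Hamiltonian cycles.
For each such Hamiltonian cycle H, let X_H = 1 if all 10 edges of H are present in G. Then P[X_H = 1] = p^{10} = (9/10)^{10} = 3486784401/10000000000.
Summing the indicators: E[X] = Σ_H E[X_H] = 181440 · p^{10} = 181440 · 3486784401/10000000000 = 1977006755367/31250000.
Numerically: E[X] ≈ 6.33e+04.

E[X] = 181440 · (9/10)^{10} = 1977006755367/31250000 ≈ 6.33e+04.


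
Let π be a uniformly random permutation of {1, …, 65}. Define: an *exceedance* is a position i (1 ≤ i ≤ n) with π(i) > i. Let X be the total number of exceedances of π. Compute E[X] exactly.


Write X = Σ_{i=1}^{65} X_i, where X_i = 1_{π(i) > i}.
For each fixed i, π(i) is uniform over {1, …, 65} (marginal of a uniform permutation), so P[π(i) > i] = (n − i)/n. Summing: Σ_{i=1}^{65} (n − i)/n = (0 + 1 + … + 64)/65 = 65(65 − 1)/(2·65) = (65 − 1)/2.
Hence E[X] = Σ_{i=1}^{65} (65 − i)/65 = 32 ≈ 32.00000.

E[X] = 32 = 32.00000.


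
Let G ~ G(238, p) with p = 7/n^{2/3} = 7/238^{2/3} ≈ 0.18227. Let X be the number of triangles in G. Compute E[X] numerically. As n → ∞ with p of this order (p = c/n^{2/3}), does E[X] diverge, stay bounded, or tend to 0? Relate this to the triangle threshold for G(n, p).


Number of potential triangles: C(238, 3) = 2218636.
Each occurs with probability p³ ≈ (0.18227)³ ≈ 6.0553633e-03.
By linearity: E[X] = C(238, 3)·p³ ≈ 2218636 · 6.0553633e-03 ≈ 13434.64706.
Since α = 2/3 < 1, p = c/n^{2/3} ≫ 1/n is above the triangle threshold p ~ 1/n. Asymptotically E[X] ~ (c³/6)·n^{3(1−α)} = (7³/6)·n^{1} → ∞; triangles are abundant w.h.p.

E[X] ≈ 13434.64706; in regime p = Θ(1/n^{2/3}) E[X] diverges (above the triangle threshold p ~ 1/n).


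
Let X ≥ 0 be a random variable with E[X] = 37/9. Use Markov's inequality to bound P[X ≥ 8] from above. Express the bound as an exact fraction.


μ = E[X] = 37/9, a = 8.
Markov: P[X ≥ 8] ≤ μ/a = (37/9)/8 = 37/72.
Numerically: ≈ 0.514.
(Since a = 8 > μ = 4.111, the bound 37/72 is < 1 and informative.)

P[X ≥ 8] ≤ 37/72 ≈ 0.514.


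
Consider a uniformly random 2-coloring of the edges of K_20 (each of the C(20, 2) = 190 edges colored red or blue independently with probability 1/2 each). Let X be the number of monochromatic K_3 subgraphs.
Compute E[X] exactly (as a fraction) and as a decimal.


Let X = Σ_S X_S over the C(20, 3) = 1140 subsets S of size 3, where X_S = 1 if the K_3 on S is monochromatic.
For a fixed S, the K_3 on S has C(3, 2) = 3 edges. P[all 3 edges red] = (1/2)^3, and likewise for blue, so P[monochromatic] = 2·(1/2)^3 = 2^{1 − 3} = 1/4.
Summing: E[X] = C(20, 3) · 2^{1 − 3} = 1140 · 1/4 = 285.
Numerically: E[X] ≈ 285.00000.

E[X] = C(20,3)·2^(1−C(3,2)) = 285 ≈ 285.00000.


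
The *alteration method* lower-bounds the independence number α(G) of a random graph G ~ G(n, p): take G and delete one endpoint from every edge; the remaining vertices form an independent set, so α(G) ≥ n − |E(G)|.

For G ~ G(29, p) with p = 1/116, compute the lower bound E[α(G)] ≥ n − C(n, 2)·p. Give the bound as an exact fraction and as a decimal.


E[|E(G)|] = C(29, 2)·p = 406 · (1/116) = 7/2.
E[α(G)] ≥ n − E[|E(G)|] = 29 − 7/2 = 51/2.
Numerically: ≈ 25.500.
(This is only a lower bound; the true E[α(G)] may be larger.)

E[α(G)] ≥ 51/2 ≈ 25.500.


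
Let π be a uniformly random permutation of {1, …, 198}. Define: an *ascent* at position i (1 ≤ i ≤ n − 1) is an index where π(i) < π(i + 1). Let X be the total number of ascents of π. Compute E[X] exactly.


Write X = Σ X_I over i = 1, …, 197, with X_I the indicator of one ascent.
There are 197 indicators.
For each fixed i, the pair (π(i), π(i+1)) is a uniformly random ordered pair of distinct values from {1, …, 198}; by symmetry P[π(i) < π(i+1)] = 1/2.
By linearity: E[X] = 197 · (1/2) = (198 − 1) · (1/2) = 197/2 ≈ 98.500.

E[X] = 197/2 = 98.500.


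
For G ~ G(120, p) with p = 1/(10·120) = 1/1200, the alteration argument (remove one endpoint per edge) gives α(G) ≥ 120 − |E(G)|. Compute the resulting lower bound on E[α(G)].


E[|E(G)|] = C(120, 2)·p = 7140 · (1/1200) = 119/20.
E[α(G)] ≥ n − E[|E(G)|] = 120 − 119/20 = 2281/20.
Numerically: ≈ 114.050000.
(This is only a lower bound; the true E[α(G)] may be larger.)

E[α(G)] ≥ 2281/20 ≈ 114.050000.


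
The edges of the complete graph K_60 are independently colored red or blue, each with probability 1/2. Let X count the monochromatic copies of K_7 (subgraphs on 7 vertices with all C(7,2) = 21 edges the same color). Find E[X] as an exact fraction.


Let X = Σ_S X_S over the C(60, 7) = 386206920 subsets S of size 7, where X_S = 1 if the K_7 on S is monochromatic.
For a fixed S, the K_7 on S has C(7, 2) = 21 edges. P[all 21 edges red] = (1/2)^21, and likewise for blue, so P[monochromatic] = 2·(1/2)^21 = 2^{1 − 21} = 1/1048576.
By linearity: E[X] = C(60, 7) · 2^{1 − 21} = 386206920 · 1/1048576 = 48275865/131072.
Numerically: E[X] ≈ 368.316.

E[X] = C(60,7)·2^(1−C(7,2)) = 48275865/131072 ≈ 368.316.


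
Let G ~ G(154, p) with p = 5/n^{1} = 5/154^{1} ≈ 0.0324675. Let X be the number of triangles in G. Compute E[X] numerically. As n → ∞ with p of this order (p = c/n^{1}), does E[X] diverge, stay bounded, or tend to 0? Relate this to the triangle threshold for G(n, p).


Number of potential triangles: C(154, 3) = 596904.
Each occurs with probability p³ ≈ (0.0324675)³ ≈ 3.42253463e-05.
By linearity: E[X] = C(154, 3)·p³ ≈ 596904 · 3.42253463e-05 ≈ 20.429246.
Here α = 1, so p = 5/n is exactly at the triangle threshold p ~ 1/n. Asymptotically E[X] → c³/6 = 5³/6 = 125/6 ≈ 20.833333, a bounded constant. In this regime the triangle count is asymptotically Poisson(c³/6).

E[X] ≈ 20.429246; in regime p = Θ(1/n^{1}) E[X] stays bounded (at the triangle threshold p ~ 1/n).


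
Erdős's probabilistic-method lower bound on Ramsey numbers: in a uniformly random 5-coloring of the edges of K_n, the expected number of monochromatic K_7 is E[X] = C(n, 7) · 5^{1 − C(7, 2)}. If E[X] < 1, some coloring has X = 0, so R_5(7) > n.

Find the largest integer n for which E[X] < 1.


We need C(n, 7) · 5^{1 − 21} < 1, i.e. C(n, 7) < 5^{21 − 1} = 95367431640625.
Check values of n near the boundary:
  n = 337: C(337, 7) = 91989916924632; 91989916924632 < 95367431640625? YES
  n = 338: C(338, 7) = 93935323022736; 93935323022736 < 95367431640625? YES
  n = 339: C(339, 7) = 95915887062372; 95915887062372 < 95367431640625? NO
  n = 340: C(340, 7) = 97932136940560; 97932136940560 < 95367431640625? NO
  n = 341: C(341, 7) = 99984606876440; 99984606876440 < 95367431640625? NO
The largest n with C(n, 7) < 95367431640625 is n = 338 (where E[X] = 93935323022736/95367431640625 ≈ 0.984983). Hence R_5(7) > 338, i.e. R_5(7) ≥ 339.

Largest n = 338; hence R_5(7) > 338.


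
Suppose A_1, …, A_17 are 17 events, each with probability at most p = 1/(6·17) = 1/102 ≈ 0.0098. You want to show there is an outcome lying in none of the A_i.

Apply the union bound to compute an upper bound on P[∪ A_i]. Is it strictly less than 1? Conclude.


Union bound: P[∪_{i=1}^{17} A_i] ≤ Σ_i P[A_i] ≤ 17·p = 17·(1/102) = 1/6.
Numerically: 1/6 ≈ 0.1667.
Is 1/6 < 1? YES.
Since P[∪ A_i] ≤ 1/6 < 1, the complement has P[∩ A_i^c] ≥ 1 − 1/6 = 5/6 > 0, so some outcome avoids every A_i.

17·p = 1/6 ≈ 0.1667; existence CERTIFIED by the union bound.


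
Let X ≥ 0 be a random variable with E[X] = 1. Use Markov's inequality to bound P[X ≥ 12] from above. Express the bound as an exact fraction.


μ = E[X] = 1, a = 12.
Markov: P[X ≥ 12] ≤ μ/a = (1)/12 = 1/12.
Numerically: ≈ 0.083.
(Since a = 12 > μ = 1.000, the bound 1/12 is < 1 and informative.)

P[X ≥ 12] ≤ 1/12 ≈ 0.083.


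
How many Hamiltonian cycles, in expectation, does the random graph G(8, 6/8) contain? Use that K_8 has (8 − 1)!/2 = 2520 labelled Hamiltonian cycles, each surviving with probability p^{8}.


K_8 has (8 − 1)!/2 = 2520 labelled Hamiltonian cycles.
For each such Hamiltonian cycle H, let X_H = 1 if all 8 edges of H are present in G. Then P[X_H = 1] = p^{8} = (3/4)^{8} = 6561/65536.
Summing the indicators: E[X] = Σ_H E[X_H] = 2520 · p^{8} = 2520 · 6561/65536 = 2066715/8192.
Numerically: E[X] ≈ 252.28.

E[X] = 2520 · (3/4)^{8} = 2066715/8192 ≈ 252.28.


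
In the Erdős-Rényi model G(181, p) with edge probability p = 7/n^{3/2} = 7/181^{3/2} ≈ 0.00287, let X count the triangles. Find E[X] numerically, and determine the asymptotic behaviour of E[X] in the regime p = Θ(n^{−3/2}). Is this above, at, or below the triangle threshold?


Number of potential triangles: C(181, 3) = 971970.
Each occurs with probability p³ ≈ (0.00287)³ ≈ 2.37542e-08.
By linearity: E[X] = C(181, 3)·p³ ≈ 971970 · 2.37542e-08 ≈ 0.023.
Since α = 3/2 > 1, p = c/n^{3/2} = o(1/n) is below the triangle threshold p ~ 1/n. Asymptotically E[X] ~ (c³/6)·n^{3(1−α)} = (7³/6)·n^{-1.5} → 0, so by Markov's inequality G has no triangles w.h.p.

E[X] ≈ 0.023; in regime p = Θ(1/n^{3/2}) E[X] tends to 0 (below the triangle threshold p ~ 1/n).


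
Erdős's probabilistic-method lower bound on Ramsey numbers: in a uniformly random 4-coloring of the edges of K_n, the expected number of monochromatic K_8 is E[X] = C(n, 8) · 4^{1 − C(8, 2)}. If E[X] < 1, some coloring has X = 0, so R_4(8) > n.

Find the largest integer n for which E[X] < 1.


We need C(n, 8) · 4^{1 − 28} < 1, i.e. C(n, 8) < 4^{28 − 1} = 18014398509481984.
Check values of n near the boundary:
  n = 406: C(406, 8) = 17082453897995850; 17082453897995850 < 18014398509481984? YES
  n = 407: C(407, 8) = 17424959239309050; 17424959239309050 < 18014398509481984? YES
  n = 408: C(408, 8) = 17773458424095231; 17773458424095231 < 18014398509481984? YES
  n = 409: C(409, 8) = 18128041135797879; 18128041135797879 < 18014398509481984? NO
  n = 410: C(410, 8) = 18488798173326195; 18488798173326195 < 18014398509481984? NO
  n = 411: C(411, 8) = 18855821462126715; 18855821462126715 < 18014398509481984? NO
The largest n with C(n, 8) < 18014398509481984 is n = 408 (where E[X] = 17773458424095231/18014398509481984 ≈ 0.9866251). Hence R_4(8) > 408, i.e. R_4(8) ≥ 409.

Largest n = 408; hence R_4(8) > 408.


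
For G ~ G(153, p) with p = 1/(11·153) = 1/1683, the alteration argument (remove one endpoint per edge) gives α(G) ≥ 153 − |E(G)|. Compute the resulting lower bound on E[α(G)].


E[|E(G)|] = C(153, 2)·p = 11628 · (1/1683) = 76/11.
E[α(G)] ≥ n − E[|E(G)|] = 153 − 76/11 = 1607/11.
Numerically: ≈ 146.09091.
(This is only a lower bound; the true E[α(G)] may be larger.)

E[α(G)] ≥ 1607/11 ≈ 146.09091.


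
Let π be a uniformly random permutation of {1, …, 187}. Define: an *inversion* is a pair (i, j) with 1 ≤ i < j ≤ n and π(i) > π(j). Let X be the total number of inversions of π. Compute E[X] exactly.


Write X = Σ X_I over the C(187, 2) = 17391 pairs i < j, with X_I the indicator of one inversion.
There are 17391 indicators.
For each fixed pair i < j, the values π(i) and π(j) are two distinct elements of {1, …, 187} in uniformly random order; by symmetry P[π(i) > π(j)] = 1/2.
By linearity: E[X] = 17391 · (1/2) = C(187, 2) · (1/2) = 17391/2 = 17391/2 ≈ 8695.50000.

E[X] = 17391/2 = 8695.50000.


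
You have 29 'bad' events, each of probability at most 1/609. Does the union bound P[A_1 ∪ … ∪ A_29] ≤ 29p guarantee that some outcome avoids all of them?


Union bound: P[∪_{i=1}^{29} A_i] ≤ Σ_i P[A_i] ≤ 29·p = 29·(1/609) = 1/21.
Numerically: 1/21 ≈ 0.0476190.
Is 1/21 < 1? YES.
Since P[∪ A_i] ≤ 1/21 < 1, the complement has P[∩ A_i^c] ≥ 1 − 1/21 = 20/21 > 0, so some outcome avoids every A_i.

29·p = 1/21 ≈ 0.0476190; existence CERTIFIED by the union bound.


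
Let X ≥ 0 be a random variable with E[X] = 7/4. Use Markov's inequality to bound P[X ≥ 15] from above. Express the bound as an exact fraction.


μ = E[X] = 7/4, a = 15.
Markov: P[X ≥ 15] ≤ μ/a = (7/4)/15 = 7/60.
Numerically: ≈ 0.116667.
(Since a = 15 > μ = 1.750000, the bound 7/60 is < 1 and informative.)

P[X ≥ 15] ≤ 7/60 ≈ 0.116667.


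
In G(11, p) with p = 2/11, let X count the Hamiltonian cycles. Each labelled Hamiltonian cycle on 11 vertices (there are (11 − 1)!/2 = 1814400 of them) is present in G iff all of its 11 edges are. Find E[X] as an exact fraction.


K_11 has (11 − 1)!/2 = 1814400 labelled Hamiltonian cycles.
For each such Hamiltonian cycle H, let X_H = 1 if all 11 edges of H are present in G. Then P[X_H = 1] = p^{11} = (2/11)^{11} = 2048/285311670611.
By linearity of expectation: E[X] = Σ_H E[X_H] = 1814400 · p^{11} = 1814400 · 2048/285311670611 = 3715891200/285311670611.
Numerically: E[X] ≈ 0.013024.

E[X] = 1814400 · (2/11)^{11} = 3715891200/285311670611 ≈ 0.013024.


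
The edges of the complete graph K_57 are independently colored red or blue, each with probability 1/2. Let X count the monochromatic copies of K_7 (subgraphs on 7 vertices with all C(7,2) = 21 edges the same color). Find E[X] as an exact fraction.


Let X = Σ_S X_S over the C(57, 7) = 264385836 subsets S of size 7, where X_S = 1 if the K_7 on S is monochromatic.
For a fixed S, the K_7 on S has C(7, 2) = 21 edges. P[all 21 edges red] = (1/2)^21, and likewise for blue, so P[monochromatic] = 2·(1/2)^21 = 2^{1 − 21} = 1/1048576.
By linearity of expectation: E[X] = C(57, 7) · 2^{1 − 21} = 264385836 · 1/1048576 = 66096459/262144.
Numerically: E[X] ≈ 252.13798.

E[X] = C(57,7)·2^(1−C(7,2)) = 66096459/262144 ≈ 252.13798.


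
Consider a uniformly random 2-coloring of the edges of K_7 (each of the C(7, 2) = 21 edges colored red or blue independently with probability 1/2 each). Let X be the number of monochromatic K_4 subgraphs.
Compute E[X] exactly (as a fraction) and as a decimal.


Let X = Σ_S X_S over the C(7, 4) = 35 subsets S of size 4, where X_S = 1 if the K_4 on S is monochromatic.
For a fixed S, the K_4 on S has C(4, 2) = 6 edges. P[all 6 edges red] = (1/2)^6, and likewise for blue, so P[monochromatic] = 2·(1/2)^6 = 2^{1 − 6} = 1/32.
Summing: E[X] = C(7, 4) · 2^{1 − 6} = 35 · 1/32 = 35/32.
Numerically: E[X] ≈ 1.09375.

E[X] = C(7,4)·2^(1−C(4,2)) = 35/32 ≈ 1.09375.


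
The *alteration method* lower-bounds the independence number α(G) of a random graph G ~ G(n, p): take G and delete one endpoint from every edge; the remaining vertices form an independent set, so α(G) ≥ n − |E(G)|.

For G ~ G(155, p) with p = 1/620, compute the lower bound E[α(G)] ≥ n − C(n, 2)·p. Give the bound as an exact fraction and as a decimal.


E[|E(G)|] = C(155, 2)·p = 11935 · (1/620) = 77/4.
E[α(G)] ≥ n − E[|E(G)|] = 155 − 77/4 = 543/4.
Numerically: ≈ 135.7500.
(This is only a lower bound; the true E[α(G)] may be larger.)

E[α(G)] ≥ 543/4 ≈ 135.7500.


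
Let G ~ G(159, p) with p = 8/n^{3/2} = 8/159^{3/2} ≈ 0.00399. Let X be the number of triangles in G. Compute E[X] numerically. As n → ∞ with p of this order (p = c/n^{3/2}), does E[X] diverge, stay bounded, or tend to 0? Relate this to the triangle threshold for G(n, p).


Number of potential triangles: C(159, 3) = 657359.
Each occurs with probability p³ ≈ (0.00399)³ ≈ 6.35306e-08.
By linearity: E[X] = C(159, 3)·p³ ≈ 657359 · 6.35306e-08 ≈ 0.042.
Since α = 3/2 > 1, p = c/n^{3/2} = o(1/n) is below the triangle threshold p ~ 1/n. Asymptotically E[X] ~ (c³/6)·n^{3(1−α)} = (8³/6)·n^{-1.5} → 0, so by Markov's inequality G has no triangles w.h.p.

E[X] ≈ 0.042; in regime p = Θ(1/n^{3/2}) E[X] tends to 0 (below the triangle threshold p ~ 1/n).


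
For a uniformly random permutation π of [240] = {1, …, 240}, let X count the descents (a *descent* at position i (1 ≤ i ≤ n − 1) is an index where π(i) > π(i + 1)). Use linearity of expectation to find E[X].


Write X = Σ X_I over i = 1, …, 239, with X_I the indicator of one descent.
There are 239 indicators.
For each fixed i, the pair (π(i), π(i+1)) is a uniformly random ordered pair of distinct values from {1, …, 240}; by symmetry P[π(i) > π(i+1)] = 1/2.
By linearity: E[X] = 239 · (1/2) = (240 − 1) · (1/2) = 239/2 ≈ 119.50000.

E[X] = 239/2 = 119.50000.


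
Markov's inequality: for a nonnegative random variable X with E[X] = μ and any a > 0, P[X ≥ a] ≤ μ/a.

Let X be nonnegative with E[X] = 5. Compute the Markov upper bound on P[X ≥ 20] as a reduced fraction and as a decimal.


μ = E[X] = 5, a = 20.
Markov: P[X ≥ 20] ≤ μ/a = (5)/20 = 1/4.
Numerically: ≈ 0.250.
(Since a = 20 > μ = 5.000, the bound 1/4 is < 1 and informative.)

P[X ≥ 20] ≤ 1/4 ≈ 0.250.


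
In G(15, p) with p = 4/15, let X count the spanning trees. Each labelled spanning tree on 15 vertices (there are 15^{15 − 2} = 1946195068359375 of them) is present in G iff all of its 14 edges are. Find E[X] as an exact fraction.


K_15 has 15^{15 − 2} = 1946195068359375 labelled spanning trees.
For each such spanning tree H, let X_H = 1 if all 14 edges of H are present in G. Then P[X_H = 1] = p^{14} = (4/15)^{14} = 268435456/29192926025390625.
Summing the indicators: E[X] = Σ_H E[X_H] = 1946195068359375 · p^{14} = 1946195068359375 · 268435456/29192926025390625 = 268435456/15.
Numerically: E[X] ≈ 1.78957e+07.

E[X] = 1946195068359375 · (4/15)^{14} = 268435456/15 ≈ 1.78957e+07.
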